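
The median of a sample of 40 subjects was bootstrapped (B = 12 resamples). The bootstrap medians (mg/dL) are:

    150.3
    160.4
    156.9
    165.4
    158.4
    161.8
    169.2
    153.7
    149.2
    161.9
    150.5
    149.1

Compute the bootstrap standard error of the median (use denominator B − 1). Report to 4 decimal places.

Bootstrap SE is the standard deviation of the 12 replicate medians.
Mean of replicates: (150.3 + 160.4 + 156.9 + 165.4 + 158.4 + 161.8 + 169.2 + 153.7 + 149.2 + 161.9 + 150.5 + 149.1) / 12 = 1886.80000 / 12 = 157.23333
Sum of squared deviations: (−6.93333)² + (+3.16667)² + (−0.33333)² + (+8.16667)² + (+1.16667)² + (+4.56667)² + (+11.96667)² + (−3.53333)² + (−8.03333)² + (+4.66667)² + (−6.73333)² + (−8.13333)² = 500.60667
Variance = 500.60667 / 11 = 45.50970
SE* = √45.50970

SE* = 6.7461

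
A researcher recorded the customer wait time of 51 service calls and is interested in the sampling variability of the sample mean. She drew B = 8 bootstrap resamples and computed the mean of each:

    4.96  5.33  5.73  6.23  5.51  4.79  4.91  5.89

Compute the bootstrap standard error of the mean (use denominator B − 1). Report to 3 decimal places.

Bootstrap SE is the standard deviation of the 8 replicate means.
Mean of replicates: (4.96 + 5.33 + 5.73 + 6.23 + 5.51 + 4.79 + 4.91 + 5.89) / 8 = 43.3500 / 8 = 5.4188
Sum of squared deviations: (−0.4588)² + (−0.0888)² + (+0.3113)² + (+0.8113)² + (+0.0912)² + (−0.6288)² + (−0.5088)² + (+0.4712)² = 1.8579
Variance = 1.8579 / 7 = 0.2654
SE* = √0.2654

SE* = 0.515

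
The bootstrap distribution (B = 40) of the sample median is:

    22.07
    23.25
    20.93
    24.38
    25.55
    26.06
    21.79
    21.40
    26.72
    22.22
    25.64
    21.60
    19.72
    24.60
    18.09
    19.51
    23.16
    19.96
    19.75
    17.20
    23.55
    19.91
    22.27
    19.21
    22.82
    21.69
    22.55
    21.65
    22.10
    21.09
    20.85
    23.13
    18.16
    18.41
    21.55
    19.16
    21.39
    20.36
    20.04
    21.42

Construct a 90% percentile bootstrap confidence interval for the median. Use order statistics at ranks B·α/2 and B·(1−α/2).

Sorted replicates: 17.20, 18.09, 18.16, 18.41, 19.16, 19.21, 19.51, 19.72, 19.75, 19.91, 19.96, 20.04, 20.36, 20.85, 20.93, 21.09, 21.39, 21.40, 21.42, 21.55, 21.60, 21.65, 21.69, 21.79, 22.07, 22.10, 22.22, 22.27, 22.55, 22.82, 23.13, 23.16, 23.25, 23.55, 24.38, 24.60, 25.55, 25.64, 26.06, 26.72
α = 0.10; lower rank = 40 × 0.050 = 2; upper rank = 40 × 0.950 = 38.
The 2nd smallest replicate is 18.09; the 38th is 25.64.

(18.09, 25.64)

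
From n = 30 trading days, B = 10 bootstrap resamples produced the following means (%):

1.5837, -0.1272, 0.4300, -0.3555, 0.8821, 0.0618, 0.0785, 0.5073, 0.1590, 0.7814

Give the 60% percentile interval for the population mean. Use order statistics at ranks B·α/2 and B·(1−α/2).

(-0.1272, 0.7814)

Sorted replicates: -0.3555, -0.1272, 0.0618, 0.0785, 0.1590, 0.4300, 0.5073, 0.7814, 0.8821, 1.5837
α = 0.40; lower rank = 10 × 0.200 = 2; upper rank = 10 × 0.800 = 8.
The 2nd smallest replicate is -0.1272; the 8th is 0.7814.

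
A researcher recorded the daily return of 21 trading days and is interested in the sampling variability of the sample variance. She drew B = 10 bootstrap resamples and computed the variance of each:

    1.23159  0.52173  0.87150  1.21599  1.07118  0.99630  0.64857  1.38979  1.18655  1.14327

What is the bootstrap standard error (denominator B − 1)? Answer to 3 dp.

Bootstrap SE is the standard deviation of the 10 replicate variances.
Mean of replicates: (1.23159 + 0.52173 + 0.87150 + 1.21599 + 1.07118 + 0.99630 + 0.64857 + 1.38979 + 1.18655 + 1.14327) / 10 = 10.276470 / 10 = 1.027647
Sum of squared deviations: (+0.203943)² + (−0.505917)² + (−0.156147)² + (+0.188343)² + (+0.043533)² + (−0.031347)² + (−0.379077)² + (+0.362143)² + (+0.158903)² + (+0.115623)² = 0.673743
Variance = 0.673743 / 9 = 0.074860
SE* = √0.074860

SE* = 0.274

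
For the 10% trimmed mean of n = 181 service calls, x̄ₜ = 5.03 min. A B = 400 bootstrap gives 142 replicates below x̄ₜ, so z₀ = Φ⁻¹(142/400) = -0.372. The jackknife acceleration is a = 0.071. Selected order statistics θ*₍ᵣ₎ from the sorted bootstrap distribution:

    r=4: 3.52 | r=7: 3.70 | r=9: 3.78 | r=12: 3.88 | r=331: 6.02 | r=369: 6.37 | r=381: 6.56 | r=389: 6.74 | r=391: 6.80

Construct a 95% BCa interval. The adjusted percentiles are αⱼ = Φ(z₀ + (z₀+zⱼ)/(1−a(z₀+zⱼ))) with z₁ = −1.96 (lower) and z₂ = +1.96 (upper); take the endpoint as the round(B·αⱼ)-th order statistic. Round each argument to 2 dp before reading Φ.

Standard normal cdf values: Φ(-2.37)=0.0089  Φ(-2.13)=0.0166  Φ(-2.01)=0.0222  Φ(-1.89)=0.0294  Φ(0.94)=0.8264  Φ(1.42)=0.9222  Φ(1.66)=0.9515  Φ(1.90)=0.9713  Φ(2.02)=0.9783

Lower: z₀ + z₁ = -0.372 + (-1.960) = -2.332; 1 − a(z₀+z₁) = 1 − (0.071)(-2.332) = 1.1656; argument = -0.372 + (-2.332)/1.1656 = -2.3727 → -2.37.
α₁ = Φ(-2.37) = 0.0089; rank = round(400 × 0.0089) = 4; θ*₍4₎ = 3.52.
Upper: z₀ + z₂ = 1.588; 1 − a(z₀+z₂) = 0.8873; argument = 1.4178 → 1.42; α₂ = 0.9222; rank = 369; θ*₍369₎ = 6.37.

(3.52, 6.37)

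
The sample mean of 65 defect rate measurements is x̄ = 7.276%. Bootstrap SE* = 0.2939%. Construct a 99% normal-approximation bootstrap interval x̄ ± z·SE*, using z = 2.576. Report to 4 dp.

Margin = 2.576 × 0.2939 = 0.75709
Interval: 7.276 ± 0.75709

(6.5189, 8.0331)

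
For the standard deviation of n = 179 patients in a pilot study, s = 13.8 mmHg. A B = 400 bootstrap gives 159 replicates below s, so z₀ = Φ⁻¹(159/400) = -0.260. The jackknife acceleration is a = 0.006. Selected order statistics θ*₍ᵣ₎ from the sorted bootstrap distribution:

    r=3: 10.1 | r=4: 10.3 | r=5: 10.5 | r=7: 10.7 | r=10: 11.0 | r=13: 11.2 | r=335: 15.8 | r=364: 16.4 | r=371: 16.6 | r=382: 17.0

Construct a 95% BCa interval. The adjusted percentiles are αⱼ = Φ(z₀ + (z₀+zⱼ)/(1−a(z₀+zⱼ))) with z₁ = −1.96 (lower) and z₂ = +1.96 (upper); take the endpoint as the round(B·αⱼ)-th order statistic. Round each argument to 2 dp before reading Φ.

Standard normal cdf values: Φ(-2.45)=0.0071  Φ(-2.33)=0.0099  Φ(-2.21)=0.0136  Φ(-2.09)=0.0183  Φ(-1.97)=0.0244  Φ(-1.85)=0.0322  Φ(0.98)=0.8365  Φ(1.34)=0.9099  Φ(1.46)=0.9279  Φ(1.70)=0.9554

(10.1, 16.6)

Lower: z₀ + z₁ = -0.260 + (-1.960) = -2.220; 1 − a(z₀+z₁) = 1 − (0.006)(-2.220) = 1.0133; argument = -0.260 + (-2.220)/1.0133 = -2.4508 → -2.45.
α₁ = Φ(-2.45) = 0.0071; rank = round(400 × 0.0071) = 3; θ*₍3₎ = 10.1.
Upper: z₀ + z₂ = 1.700; 1 − a(z₀+z₂) = 0.9898; argument = 1.4575 → 1.46; α₂ = 0.9279; rank = 371; θ*₍371₎ = 16.6.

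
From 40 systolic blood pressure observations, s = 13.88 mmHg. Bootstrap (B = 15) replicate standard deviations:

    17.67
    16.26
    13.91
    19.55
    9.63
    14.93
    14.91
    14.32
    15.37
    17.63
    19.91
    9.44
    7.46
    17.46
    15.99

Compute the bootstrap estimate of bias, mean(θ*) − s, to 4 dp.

mean(θ*) = (17.67 + 16.26 + 13.91 + 19.55 + 9.63 + 14.93 + 14.91 + 14.32 + 15.37 + 17.63 + 19.91 + 9.44 + 7.46 + 17.46 + 15.99) / 15 = 14.96267
bias = 14.96267 − 13.88

bias = +1.0827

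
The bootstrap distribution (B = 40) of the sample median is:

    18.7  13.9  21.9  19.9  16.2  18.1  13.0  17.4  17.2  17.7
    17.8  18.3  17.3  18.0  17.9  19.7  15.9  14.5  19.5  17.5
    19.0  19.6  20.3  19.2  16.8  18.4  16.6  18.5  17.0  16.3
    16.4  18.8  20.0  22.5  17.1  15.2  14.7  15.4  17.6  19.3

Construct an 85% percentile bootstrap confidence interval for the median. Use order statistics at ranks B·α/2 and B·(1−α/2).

(14.5, 20.0)

Sorted replicates: 13.0, 13.9, 14.5, 14.7, 15.2, 15.4, 15.9, 16.2, 16.3, 16.4, 16.6, 16.8, 17.0, 17.1, 17.2, 17.3, 17.4, 17.5, 17.6, 17.7, 17.8, 17.9, 18.0, 18.1, 18.3, 18.4, 18.5, 18.7, 18.8, 19.0, 19.2, 19.3, 19.5, 19.6, 19.7, 19.9, 20.0, 20.3, 21.9, 22.5
α = 0.15; lower rank = 40 × 0.075 = 3; upper rank = 40 × 0.925 = 37.
The 3rd smallest replicate is 14.5; the 37th is 20.0.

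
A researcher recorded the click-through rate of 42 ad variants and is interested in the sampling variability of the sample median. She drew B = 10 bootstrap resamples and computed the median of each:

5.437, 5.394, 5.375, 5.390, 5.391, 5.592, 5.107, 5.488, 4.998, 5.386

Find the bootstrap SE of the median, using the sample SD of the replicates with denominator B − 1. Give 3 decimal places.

SE* = 0.175

Bootstrap SE is the standard deviation of the 10 replicate medians.
Mean of replicates: (5.437 + 5.394 + 5.375 + 5.390 + 5.391 + 5.592 + 5.107 + 5.488 + 4.998 + 5.386) / 10 = 53.5580 / 10 = 5.3558
Sum of squared deviations: (+0.0812)² + (+0.0382)² + (+0.0192)² + (+0.0342)² + (+0.0352)² + (+0.2362)² + (−0.2488)² + (+0.1322)² + (−0.3578)² + (+0.0302)² = 0.2749
Variance = 0.2749 / 9 = 0.0305
SE* = √0.0305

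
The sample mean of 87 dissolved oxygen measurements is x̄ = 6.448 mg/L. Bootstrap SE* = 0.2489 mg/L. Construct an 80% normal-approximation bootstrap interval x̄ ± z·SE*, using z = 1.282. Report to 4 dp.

Margin = 1.282 × 0.2489 = 0.31909
Interval: 6.448 ± 0.31909

(6.1289, 6.7671)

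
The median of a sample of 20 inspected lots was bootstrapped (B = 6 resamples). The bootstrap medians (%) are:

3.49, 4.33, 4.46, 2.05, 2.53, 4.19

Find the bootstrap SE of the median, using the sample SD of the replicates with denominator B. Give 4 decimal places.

SE* = 0.9246

Bootstrap SE is the standard deviation of the 6 replicate medians.
Mean of replicates: (3.49 + 4.33 + 4.46 + 2.05 + 2.53 + 4.19) / 6 = 21.05000 / 6 = 3.50833
Sum of squared deviations: (−0.01833)² + (+0.82167)² + (+0.95167)² + (−1.45833)² + (−0.97833)² + (+0.68167)² = 5.12968
Variance = 5.12968 / 6 = 0.85495
SE* = √0.85495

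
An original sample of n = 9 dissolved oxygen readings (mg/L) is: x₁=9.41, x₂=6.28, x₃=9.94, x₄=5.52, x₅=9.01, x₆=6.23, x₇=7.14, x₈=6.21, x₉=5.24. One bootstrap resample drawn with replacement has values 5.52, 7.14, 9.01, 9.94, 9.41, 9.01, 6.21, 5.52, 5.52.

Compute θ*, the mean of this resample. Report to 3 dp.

Mean = (5.52 + 7.14 + 9.01 + 9.94 + 9.41 + 9.01 + 6.21 + 5.52 + 5.52) / 9 = 67.280 / 9 = 7.476

θ* = 7.476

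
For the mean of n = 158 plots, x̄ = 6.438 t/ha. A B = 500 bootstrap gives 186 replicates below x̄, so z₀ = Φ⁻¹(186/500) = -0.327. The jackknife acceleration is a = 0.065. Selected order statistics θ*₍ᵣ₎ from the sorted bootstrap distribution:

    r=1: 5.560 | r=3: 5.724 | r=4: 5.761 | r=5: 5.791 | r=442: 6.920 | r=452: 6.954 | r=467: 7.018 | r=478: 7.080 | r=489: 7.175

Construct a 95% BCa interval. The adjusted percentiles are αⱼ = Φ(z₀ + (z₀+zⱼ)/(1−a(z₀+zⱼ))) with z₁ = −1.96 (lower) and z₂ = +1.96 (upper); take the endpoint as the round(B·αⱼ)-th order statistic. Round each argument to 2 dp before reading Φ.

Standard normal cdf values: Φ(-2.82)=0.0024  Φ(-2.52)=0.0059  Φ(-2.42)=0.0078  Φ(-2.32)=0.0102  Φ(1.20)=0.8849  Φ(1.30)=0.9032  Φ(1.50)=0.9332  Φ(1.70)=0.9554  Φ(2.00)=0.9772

(5.791, 7.018)

Lower: z₀ + z₁ = -0.327 + (-1.960) = -2.287; 1 − a(z₀+z₁) = 1 − (0.065)(-2.287) = 1.1487; argument = -0.327 + (-2.287)/1.1487 = -2.3180 → -2.32.
α₁ = Φ(-2.32) = 0.0102; rank = round(500 × 0.0102) = 5; θ*₍5₎ = 5.791.
Upper: z₀ + z₂ = 1.633; 1 − a(z₀+z₂) = 0.8939; argument = 1.4999 → 1.50; α₂ = 0.9332; rank = 467; θ*₍467₎ = 7.018.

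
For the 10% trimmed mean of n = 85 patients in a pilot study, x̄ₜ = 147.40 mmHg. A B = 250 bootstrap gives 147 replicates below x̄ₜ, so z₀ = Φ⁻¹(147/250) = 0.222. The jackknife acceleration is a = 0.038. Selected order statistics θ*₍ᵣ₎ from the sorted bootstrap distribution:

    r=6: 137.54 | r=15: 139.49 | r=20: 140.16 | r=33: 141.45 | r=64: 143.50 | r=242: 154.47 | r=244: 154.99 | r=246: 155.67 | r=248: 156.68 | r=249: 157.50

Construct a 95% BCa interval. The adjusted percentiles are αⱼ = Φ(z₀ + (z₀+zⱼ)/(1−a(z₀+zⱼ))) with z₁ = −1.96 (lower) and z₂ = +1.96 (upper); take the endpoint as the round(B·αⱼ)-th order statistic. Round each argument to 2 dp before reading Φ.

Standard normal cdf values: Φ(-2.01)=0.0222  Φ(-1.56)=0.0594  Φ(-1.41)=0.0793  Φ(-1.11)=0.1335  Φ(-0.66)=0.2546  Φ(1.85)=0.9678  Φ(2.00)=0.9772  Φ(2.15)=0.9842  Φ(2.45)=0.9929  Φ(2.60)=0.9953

Lower: z₀ + z₁ = 0.222 + (-1.960) = -1.738; 1 − a(z₀+z₁) = 1 − (0.038)(-1.738) = 1.0660; argument = 0.222 + (-1.738)/1.0660 = -1.4083 → -1.41.
α₁ = Φ(-1.41) = 0.0793; rank = round(250 × 0.0793) = 20; θ*₍20₎ = 140.16.
Upper: z₀ + z₂ = 2.182; 1 − a(z₀+z₂) = 0.9171; argument = 2.6013 → 2.60; α₂ = 0.9953; rank = 249; θ*₍249₎ = 157.50.

(140.16, 157.50)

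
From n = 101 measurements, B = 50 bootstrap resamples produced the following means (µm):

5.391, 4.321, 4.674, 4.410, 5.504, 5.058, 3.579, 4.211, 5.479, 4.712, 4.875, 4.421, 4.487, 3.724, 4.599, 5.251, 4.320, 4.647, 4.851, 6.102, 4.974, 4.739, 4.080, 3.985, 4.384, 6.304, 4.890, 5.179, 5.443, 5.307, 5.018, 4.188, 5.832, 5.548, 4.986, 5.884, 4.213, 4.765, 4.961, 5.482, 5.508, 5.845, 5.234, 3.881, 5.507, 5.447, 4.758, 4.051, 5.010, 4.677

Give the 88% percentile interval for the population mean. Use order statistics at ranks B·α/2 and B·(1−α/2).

Sorted replicates: 3.579, 3.724, 3.881, 3.985, 4.051, 4.080, 4.188, 4.211, 4.213, 4.320, 4.321, 4.384, 4.410, 4.421, 4.487, 4.599, 4.647, 4.674, 4.677, 4.712, 4.739, 4.758, 4.765, 4.851, 4.875, 4.890, 4.961, 4.974, 4.986, 5.010, 5.018, 5.058, 5.179, 5.234, 5.251, 5.307, 5.391, 5.443, 5.447, 5.479, 5.482, 5.504, 5.507, 5.508, 5.548, 5.832, 5.845, 5.884, 6.102, 6.304
α = 0.12; lower rank = 50 × 0.060 = 3; upper rank = 50 × 0.940 = 47.
The 3rd smallest replicate is 3.881; the 47th is 5.845.

(3.881, 5.845)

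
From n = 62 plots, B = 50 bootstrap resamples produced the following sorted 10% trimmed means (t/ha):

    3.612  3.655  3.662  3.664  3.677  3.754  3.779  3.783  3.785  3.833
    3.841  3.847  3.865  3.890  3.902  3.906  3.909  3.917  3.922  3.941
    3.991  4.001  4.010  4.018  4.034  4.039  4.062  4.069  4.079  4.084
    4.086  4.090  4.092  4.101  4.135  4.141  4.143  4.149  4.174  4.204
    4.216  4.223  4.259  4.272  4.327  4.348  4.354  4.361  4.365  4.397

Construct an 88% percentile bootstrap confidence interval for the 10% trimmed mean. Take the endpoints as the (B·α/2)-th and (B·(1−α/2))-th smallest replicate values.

α = 0.12; lower rank = 50 × 0.060 = 3; upper rank = 50 × 0.940 = 47.
The 3rd smallest replicate is 3.662; the 47th is 4.354.

(3.662, 4.354)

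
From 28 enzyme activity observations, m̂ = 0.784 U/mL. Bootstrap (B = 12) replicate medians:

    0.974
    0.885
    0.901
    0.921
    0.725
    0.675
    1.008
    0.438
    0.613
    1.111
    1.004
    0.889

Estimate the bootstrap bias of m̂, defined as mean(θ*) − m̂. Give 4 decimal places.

bias = +0.0613

mean(θ*) = (0.974 + 0.885 + 0.901 + 0.921 + 0.725 + 0.675 + 1.008 + 0.438 + 0.613 + 1.111 + 1.004 + 0.889) / 12 = 0.84533
bias = 0.84533 − 0.784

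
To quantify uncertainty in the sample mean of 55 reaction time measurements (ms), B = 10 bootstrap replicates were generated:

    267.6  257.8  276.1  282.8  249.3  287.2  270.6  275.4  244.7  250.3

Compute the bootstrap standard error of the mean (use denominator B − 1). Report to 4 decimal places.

SE* = 14.8764

Bootstrap SE is the standard deviation of the 10 replicate means.
Mean of replicates: (267.6 + 257.8 + 276.1 + 282.8 + 249.3 + 287.2 + 270.6 + 275.4 + 244.7 + 250.3) / 10 = 2661.80000 / 10 = 266.18000
Sum of squared deviations: (+1.42000)² + (−8.38000)² + (+9.92000)² + (+16.62000)² + (−16.88000)² + (+21.02000)² + (+4.42000)² + (+9.22000)² + (−21.48000)² + (−15.88000)² = 1991.75600
Variance = 1991.75600 / 9 = 221.30622
SE* = √221.30622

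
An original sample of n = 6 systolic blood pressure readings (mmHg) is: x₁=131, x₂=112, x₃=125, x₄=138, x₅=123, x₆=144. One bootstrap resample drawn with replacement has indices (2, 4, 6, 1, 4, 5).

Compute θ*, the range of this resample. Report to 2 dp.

Resample values: 112, 138, 144, 131, 138, 123.
Range = 144 − 112 = 32.00

θ* = 32.00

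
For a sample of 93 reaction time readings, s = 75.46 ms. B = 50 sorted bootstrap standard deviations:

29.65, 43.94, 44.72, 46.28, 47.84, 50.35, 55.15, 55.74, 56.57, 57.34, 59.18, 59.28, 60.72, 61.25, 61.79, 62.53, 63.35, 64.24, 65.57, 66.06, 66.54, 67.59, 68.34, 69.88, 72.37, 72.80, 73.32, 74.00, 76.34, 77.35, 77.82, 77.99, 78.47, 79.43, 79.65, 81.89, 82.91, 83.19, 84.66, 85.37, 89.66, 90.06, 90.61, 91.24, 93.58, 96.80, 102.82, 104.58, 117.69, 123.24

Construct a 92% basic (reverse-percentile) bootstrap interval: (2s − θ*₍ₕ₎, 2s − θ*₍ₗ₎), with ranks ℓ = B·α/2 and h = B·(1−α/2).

(46.34, 106.98)

Percentile endpoints at ranks 2 and 48: θ*₍2₎ = 43.94, θ*₍48₎ = 104.58.
Basic interval reflects these around s:
  lower = 2 × 75.46 − 104.58 = 46.34
  upper = 2 × 75.46 − 43.94 = 106.98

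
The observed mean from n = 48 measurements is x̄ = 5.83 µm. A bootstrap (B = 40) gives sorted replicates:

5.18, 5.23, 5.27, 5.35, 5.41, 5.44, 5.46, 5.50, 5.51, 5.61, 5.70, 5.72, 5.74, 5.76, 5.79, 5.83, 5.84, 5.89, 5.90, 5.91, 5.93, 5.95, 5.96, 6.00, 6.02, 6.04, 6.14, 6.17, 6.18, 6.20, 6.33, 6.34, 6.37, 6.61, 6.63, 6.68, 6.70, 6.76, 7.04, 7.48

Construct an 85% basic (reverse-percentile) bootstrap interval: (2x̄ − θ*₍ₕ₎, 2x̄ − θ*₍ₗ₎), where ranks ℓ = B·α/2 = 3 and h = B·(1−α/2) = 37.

Percentile endpoints at ranks 3 and 37: θ*₍3₎ = 5.27, θ*₍37₎ = 6.70.
Basic interval reflects these around x̄:
  lower = 2 × 5.83 − 6.70 = 4.96
  upper = 2 × 5.83 − 5.27 = 6.39

(4.96, 6.39)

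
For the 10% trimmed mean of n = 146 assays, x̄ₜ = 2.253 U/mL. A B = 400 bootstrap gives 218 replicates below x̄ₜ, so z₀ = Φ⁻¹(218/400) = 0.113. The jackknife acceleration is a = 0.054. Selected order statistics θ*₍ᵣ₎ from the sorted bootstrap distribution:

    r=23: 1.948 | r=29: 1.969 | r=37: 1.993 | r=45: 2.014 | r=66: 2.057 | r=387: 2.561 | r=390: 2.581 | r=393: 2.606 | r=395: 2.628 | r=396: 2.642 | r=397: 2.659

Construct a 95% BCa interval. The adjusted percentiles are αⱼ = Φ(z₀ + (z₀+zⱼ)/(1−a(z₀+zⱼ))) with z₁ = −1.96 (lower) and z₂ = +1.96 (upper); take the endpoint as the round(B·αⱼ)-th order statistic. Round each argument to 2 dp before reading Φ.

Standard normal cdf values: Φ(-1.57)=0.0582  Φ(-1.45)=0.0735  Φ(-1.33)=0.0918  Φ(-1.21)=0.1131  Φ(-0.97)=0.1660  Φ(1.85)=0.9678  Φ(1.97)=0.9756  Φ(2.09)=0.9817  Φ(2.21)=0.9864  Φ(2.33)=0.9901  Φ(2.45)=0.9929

(1.948, 2.659)

Lower: z₀ + z₁ = 0.113 + (-1.960) = -1.847; 1 − a(z₀+z₁) = 1 − (0.054)(-1.847) = 1.0997; argument = 0.113 + (-1.847)/1.0997 = -1.5665 → -1.57.
α₁ = Φ(-1.57) = 0.0582; rank = round(400 × 0.0582) = 23; θ*₍23₎ = 1.948.
Upper: z₀ + z₂ = 2.073; 1 − a(z₀+z₂) = 0.8881; argument = 2.4473 → 2.45; α₂ = 0.9929; rank = 397; θ*₍397₎ = 2.659.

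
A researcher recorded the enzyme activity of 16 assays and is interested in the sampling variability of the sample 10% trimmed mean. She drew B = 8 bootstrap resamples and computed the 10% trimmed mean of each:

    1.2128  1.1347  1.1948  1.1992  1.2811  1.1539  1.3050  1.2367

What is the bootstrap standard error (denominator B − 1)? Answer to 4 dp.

SE* = 0.0583

Bootstrap SE is the standard deviation of the 8 replicate 10% trimmed means.
Mean of replicates: (1.2128 + 1.1347 + 1.1948 + 1.1992 + 1.2811 + 1.1539 + 1.3050 + 1.2367) / 8 = 9.71820 / 8 = 1.21477
Sum of squared deviations: (−0.00197)² + (−0.08007)² + (−0.01997)² + (−0.01557)² + (+0.06632)² + (−0.06088)² + (+0.09022)² + (+0.02192)² = 0.02378
Variance = 0.02378 / 7 = 0.00340
SE* = √0.00340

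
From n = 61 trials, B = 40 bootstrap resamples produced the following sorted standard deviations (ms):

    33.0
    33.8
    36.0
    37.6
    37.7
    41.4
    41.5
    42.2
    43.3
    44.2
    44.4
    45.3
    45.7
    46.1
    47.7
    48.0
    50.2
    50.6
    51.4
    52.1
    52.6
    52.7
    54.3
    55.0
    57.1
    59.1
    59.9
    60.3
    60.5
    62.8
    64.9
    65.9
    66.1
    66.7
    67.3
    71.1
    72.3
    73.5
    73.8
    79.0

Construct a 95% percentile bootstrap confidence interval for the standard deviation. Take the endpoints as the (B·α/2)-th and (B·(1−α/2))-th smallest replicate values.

(33.0, 73.8)

α = 0.05; lower rank = 40 × 0.025 = 1; upper rank = 40 × 0.975 = 39.
The 1st smallest replicate is 33.0; the 39th is 73.8.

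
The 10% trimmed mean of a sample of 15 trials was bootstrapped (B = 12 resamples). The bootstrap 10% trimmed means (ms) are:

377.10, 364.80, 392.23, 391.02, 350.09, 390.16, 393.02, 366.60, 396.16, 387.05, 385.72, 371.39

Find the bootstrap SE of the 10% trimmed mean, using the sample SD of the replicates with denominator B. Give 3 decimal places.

SE* = 13.762

Bootstrap SE is the standard deviation of the 12 replicate 10% trimmed means.
Mean of replicates: (377.10 + 364.80 + 392.23 + 391.02 + 350.09 + 390.16 + 393.02 + 366.60 + 396.16 + 387.05 + 385.72 + 371.39) / 12 = 4565.3400 / 12 = 380.4450
Sum of squared deviations: (−3.3450)² + (−15.6450)² + (+11.7850)² + (+10.5750)² + (−30.3550)² + (+9.7150)² + (+12.5750)² + (−13.8450)² + (+15.7150)² + (+6.6050)² + (+5.2750)² + (−9.0550)² = 2272.6997
Variance = 2272.6997 / 12 = 189.3916
SE* = √189.3916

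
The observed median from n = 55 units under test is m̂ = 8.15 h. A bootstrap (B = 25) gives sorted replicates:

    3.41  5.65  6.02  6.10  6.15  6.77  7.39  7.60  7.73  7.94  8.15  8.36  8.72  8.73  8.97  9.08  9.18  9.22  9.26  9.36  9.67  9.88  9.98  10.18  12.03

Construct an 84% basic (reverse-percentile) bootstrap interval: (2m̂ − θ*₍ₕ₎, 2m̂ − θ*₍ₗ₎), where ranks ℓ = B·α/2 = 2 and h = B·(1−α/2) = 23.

Percentile endpoints at ranks 2 and 23: θ*₍2₎ = 5.65, θ*₍23₎ = 9.98.
Basic interval reflects these around m̂:
  lower = 2 × 8.15 − 9.98 = 6.32
  upper = 2 × 8.15 − 5.65 = 10.65

(6.32, 10.65)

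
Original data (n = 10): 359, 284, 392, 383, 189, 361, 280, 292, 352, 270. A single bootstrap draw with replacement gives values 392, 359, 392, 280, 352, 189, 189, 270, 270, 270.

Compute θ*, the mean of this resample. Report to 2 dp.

Mean = (392 + 359 + 392 + 280 + 352 + 189 + 189 + 270 + 270 + 270) / 10 = 2963.0 / 10 = 296.30

θ* = 296.30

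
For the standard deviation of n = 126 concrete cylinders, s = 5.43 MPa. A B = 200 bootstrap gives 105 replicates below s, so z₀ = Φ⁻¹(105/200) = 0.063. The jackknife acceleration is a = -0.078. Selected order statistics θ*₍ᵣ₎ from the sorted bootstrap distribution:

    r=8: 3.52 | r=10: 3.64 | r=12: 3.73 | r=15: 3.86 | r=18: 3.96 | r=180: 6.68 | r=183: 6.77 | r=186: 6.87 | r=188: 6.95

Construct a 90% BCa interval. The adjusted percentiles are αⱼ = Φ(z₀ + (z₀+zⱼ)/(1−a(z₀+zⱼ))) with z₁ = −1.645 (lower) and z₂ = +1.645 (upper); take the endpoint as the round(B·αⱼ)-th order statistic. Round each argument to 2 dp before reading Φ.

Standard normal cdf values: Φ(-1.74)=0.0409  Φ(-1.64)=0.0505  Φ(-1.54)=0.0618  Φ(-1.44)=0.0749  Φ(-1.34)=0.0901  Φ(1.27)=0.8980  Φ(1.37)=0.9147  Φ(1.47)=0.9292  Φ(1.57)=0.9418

(3.52, 6.95)

Lower: z₀ + z₁ = 0.063 + (-1.645) = -1.582; 1 − a(z₀+z₁) = 1 − (-0.078)(-1.582) = 0.8766; argument = 0.063 + (-1.582)/0.8766 = -1.7417 → -1.74.
α₁ = Φ(-1.74) = 0.0409; rank = round(200 × 0.0409) = 8; θ*₍8₎ = 3.52.
Upper: z₀ + z₂ = 1.708; 1 − a(z₀+z₂) = 1.1332; argument = 1.5702 → 1.57; α₂ = 0.9418; rank = 188; θ*₍188₎ = 6.95.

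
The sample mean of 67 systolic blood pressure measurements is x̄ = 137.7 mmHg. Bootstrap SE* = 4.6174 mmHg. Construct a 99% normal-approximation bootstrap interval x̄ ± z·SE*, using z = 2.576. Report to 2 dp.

(125.81, 149.59)

Margin = 2.576 × 4.6174 = 11.894
Interval: 137.7 ± 11.894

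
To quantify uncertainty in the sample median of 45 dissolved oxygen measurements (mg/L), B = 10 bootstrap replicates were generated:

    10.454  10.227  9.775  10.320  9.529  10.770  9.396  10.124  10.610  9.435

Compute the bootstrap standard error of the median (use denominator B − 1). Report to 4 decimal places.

SE* = 0.5007

Bootstrap SE is the standard deviation of the 10 replicate medians.
Mean of replicates: (10.454 + 10.227 + 9.775 + 10.320 + 9.529 + 10.770 + 9.396 + 10.124 + 10.610 + 9.435) / 10 = 100.64000 / 10 = 10.06400
Sum of squared deviations: (+0.39000)² + (+0.16300)² + (−0.28900)² + (+0.25600)² + (−0.53500)² + (+0.70600)² + (−0.66800)² + (+0.06000)² + (+0.54600)² + (−0.62900)² = 2.25597
Variance = 2.25597 / 9 = 0.25066
SE* = √0.25066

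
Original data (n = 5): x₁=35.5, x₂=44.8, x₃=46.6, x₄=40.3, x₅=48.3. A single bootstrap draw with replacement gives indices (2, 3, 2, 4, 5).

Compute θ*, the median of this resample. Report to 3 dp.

Resample values: 44.8, 46.6, 44.8, 40.3, 48.3.
Sorted: 40.3, 44.8, 44.8, 46.6, 48.3
Median = middle value = 44.800

θ* = 44.800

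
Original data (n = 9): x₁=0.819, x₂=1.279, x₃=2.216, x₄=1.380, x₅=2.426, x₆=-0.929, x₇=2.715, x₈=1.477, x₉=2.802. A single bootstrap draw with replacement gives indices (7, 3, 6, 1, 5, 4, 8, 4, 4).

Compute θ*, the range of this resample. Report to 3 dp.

Resample values: 2.715, 2.216, -0.929, 0.819, 2.426, 1.380, 1.477, 1.380, 1.380.
Range = 2.715 − -0.929 = 3.644

θ* = 3.644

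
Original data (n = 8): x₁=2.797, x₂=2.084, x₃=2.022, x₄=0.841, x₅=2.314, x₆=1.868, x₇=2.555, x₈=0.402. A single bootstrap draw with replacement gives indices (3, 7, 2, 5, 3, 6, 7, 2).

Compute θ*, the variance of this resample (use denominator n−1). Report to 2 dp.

θ* = 0.07

Resample values: 2.022, 2.555, 2.084, 2.314, 2.022, 1.868, 2.555, 2.084.
Mean = 2.1880; sum of squared deviations = 0.4644
s² = 0.4644 / 7 = 0.0663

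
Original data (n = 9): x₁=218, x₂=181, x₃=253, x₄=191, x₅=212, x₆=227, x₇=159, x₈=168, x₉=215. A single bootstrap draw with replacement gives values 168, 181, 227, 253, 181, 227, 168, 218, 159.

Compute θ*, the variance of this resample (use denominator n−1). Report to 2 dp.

Mean = 198.0000; sum of squared deviations = 9006.0000
s² = 9006.0000 / 8 = 1125.7500

θ* = 1125.75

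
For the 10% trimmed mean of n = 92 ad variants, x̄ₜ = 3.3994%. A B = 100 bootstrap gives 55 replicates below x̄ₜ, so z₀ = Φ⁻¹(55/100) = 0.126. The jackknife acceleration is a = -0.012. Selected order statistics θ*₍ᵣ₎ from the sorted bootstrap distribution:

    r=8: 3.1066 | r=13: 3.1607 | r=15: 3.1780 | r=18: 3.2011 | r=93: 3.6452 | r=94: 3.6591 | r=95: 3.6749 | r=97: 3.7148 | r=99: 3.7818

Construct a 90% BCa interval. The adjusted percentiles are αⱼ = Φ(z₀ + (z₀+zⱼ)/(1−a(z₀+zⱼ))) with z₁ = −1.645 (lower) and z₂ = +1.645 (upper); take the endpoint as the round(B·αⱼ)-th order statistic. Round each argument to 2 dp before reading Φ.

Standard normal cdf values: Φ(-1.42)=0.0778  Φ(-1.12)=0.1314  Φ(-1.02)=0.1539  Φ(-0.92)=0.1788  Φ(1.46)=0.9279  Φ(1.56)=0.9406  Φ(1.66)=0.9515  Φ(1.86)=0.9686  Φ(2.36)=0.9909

(3.1066, 3.7148)

Lower: z₀ + z₁ = 0.126 + (-1.645) = -1.519; 1 − a(z₀+z₁) = 1 − (-0.012)(-1.519) = 0.9818; argument = 0.126 + (-1.519)/0.9818 = -1.4212 → -1.42.
α₁ = Φ(-1.42) = 0.0778; rank = round(100 × 0.0778) = 8; θ*₍8₎ = 3.1066.
Upper: z₀ + z₂ = 1.771; 1 − a(z₀+z₂) = 1.0213; argument = 1.8601 → 1.86; α₂ = 0.9686; rank = 97; θ*₍97₎ = 3.7148.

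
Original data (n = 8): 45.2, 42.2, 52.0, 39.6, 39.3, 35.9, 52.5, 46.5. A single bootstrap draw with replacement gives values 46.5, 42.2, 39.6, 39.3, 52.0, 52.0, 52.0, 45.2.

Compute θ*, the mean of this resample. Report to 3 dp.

θ* = 46.100

Mean = (46.5 + 42.2 + 39.6 + 39.3 + 52.0 + 52.0 + 52.0 + 45.2) / 8 = 368.80 / 8 = 46.100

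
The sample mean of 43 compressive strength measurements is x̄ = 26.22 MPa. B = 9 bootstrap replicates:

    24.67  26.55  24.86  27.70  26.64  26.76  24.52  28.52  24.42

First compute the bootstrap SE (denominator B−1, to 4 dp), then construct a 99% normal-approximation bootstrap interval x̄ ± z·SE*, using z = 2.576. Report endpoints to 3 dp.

(22.330, 30.110)

Mean of replicates = 26.0711; sum of squared deviations = 18.2399; SE* = √(18.2399/8) = 1.5100
Margin = 2.576 × 1.5100 = 3.8898
Interval: 26.22 ± 3.8898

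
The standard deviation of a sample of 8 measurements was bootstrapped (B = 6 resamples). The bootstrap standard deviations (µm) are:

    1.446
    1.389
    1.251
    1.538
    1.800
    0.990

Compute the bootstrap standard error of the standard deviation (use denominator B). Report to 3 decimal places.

SE* = 0.249

Bootstrap SE is the standard deviation of the 6 replicate standard deviations.
Mean of replicates: (1.446 + 1.389 + 1.251 + 1.538 + 1.800 + 0.990) / 6 = 8.4140 / 6 = 1.4023
Sum of squared deviations: (+0.0437)² + (−0.0133)² + (−0.1513)² + (+0.1357)² + (+0.3977)² + (−0.4123)² = 0.3715
Variance = 0.3715 / 6 = 0.0619
SE* = √0.0619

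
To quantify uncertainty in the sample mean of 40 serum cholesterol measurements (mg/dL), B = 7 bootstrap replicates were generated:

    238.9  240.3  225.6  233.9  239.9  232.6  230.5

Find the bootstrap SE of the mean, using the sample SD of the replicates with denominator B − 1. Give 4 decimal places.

SE* = 5.4975

Bootstrap SE is the standard deviation of the 7 replicate means.
Mean of replicates: (238.9 + 240.3 + 225.6 + 233.9 + 239.9 + 232.6 + 230.5) / 7 = 1641.70000 / 7 = 234.52857
Sum of squared deviations: (+4.37143)² + (+5.77143)² + (−8.92857)² + (−0.62857)² + (+5.37143)² + (−1.92857)² + (−4.02857)² = 181.33429
Variance = 181.33429 / 6 = 30.22238
SE* = √30.22238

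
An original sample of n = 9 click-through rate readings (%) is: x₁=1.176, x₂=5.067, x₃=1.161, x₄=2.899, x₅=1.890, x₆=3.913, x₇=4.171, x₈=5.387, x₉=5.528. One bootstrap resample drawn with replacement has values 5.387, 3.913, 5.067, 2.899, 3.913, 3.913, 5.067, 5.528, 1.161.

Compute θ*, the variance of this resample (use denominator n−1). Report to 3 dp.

θ* = 1.969

Mean = 4.0942; sum of squared deviations = 15.7505
s² = 15.7505 / 8 = 1.9688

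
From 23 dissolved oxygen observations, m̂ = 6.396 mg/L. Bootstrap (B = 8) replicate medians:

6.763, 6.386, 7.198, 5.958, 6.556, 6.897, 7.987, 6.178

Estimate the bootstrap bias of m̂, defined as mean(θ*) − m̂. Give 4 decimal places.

bias = +0.3444

mean(θ*) = (6.763 + 6.386 + 7.198 + 5.958 + 6.556 + 6.897 + 7.987 + 6.178) / 8 = 6.74038
bias = 6.74038 − 6.396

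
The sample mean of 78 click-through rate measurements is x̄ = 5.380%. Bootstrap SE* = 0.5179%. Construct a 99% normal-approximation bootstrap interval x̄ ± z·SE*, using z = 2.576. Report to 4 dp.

(4.0459, 6.7141)

Margin = 2.576 × 0.5179 = 1.33411
Interval: 5.380 ± 1.33411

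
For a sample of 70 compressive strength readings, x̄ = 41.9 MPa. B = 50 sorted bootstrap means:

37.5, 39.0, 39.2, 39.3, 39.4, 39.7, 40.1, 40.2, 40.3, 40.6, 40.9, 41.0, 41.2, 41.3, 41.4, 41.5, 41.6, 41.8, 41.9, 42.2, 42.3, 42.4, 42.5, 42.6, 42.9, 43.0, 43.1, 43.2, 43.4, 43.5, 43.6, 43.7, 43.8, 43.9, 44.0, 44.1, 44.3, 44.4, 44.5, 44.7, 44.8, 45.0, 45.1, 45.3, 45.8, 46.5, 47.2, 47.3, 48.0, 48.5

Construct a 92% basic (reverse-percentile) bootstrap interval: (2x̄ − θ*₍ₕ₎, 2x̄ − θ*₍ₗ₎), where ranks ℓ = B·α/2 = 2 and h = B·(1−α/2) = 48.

Percentile endpoints at ranks 2 and 48: θ*₍2₎ = 39.0, θ*₍48₎ = 47.3.
Basic interval reflects these around x̄:
  lower = 2 × 41.9 − 47.3 = 36.5
  upper = 2 × 41.9 − 39.0 = 44.8

(36.5, 44.8)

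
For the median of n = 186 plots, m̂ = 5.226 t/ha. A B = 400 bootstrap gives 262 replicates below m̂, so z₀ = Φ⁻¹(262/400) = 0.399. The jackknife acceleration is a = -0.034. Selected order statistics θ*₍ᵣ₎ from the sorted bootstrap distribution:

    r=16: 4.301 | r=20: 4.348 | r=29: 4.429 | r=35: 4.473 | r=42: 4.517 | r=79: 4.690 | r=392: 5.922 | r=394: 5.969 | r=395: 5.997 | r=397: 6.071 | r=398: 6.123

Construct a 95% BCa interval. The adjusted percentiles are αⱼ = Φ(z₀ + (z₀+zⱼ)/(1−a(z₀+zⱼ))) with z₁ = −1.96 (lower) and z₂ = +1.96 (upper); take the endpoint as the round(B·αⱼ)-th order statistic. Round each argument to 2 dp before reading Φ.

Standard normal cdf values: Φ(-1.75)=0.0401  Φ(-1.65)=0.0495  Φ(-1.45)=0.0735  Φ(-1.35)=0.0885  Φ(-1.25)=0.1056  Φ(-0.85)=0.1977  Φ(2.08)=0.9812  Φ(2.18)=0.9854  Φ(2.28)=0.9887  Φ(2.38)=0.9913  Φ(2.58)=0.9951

Lower: z₀ + z₁ = 0.399 + (-1.960) = -1.561; 1 − a(z₀+z₁) = 1 − (-0.034)(-1.561) = 0.9469; argument = 0.399 + (-1.561)/0.9469 = -1.2495 → -1.25.
α₁ = Φ(-1.25) = 0.1056; rank = round(400 × 0.1056) = 42; θ*₍42₎ = 4.517.
Upper: z₀ + z₂ = 2.359; 1 − a(z₀+z₂) = 1.0802; argument = 2.5828 → 2.58; α₂ = 0.9951; rank = 398; θ*₍398₎ = 6.123.

(4.517, 6.123)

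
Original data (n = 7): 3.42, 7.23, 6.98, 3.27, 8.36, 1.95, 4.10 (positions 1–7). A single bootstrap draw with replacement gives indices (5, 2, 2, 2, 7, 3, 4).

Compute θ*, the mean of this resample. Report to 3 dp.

Resample values: 8.36, 7.23, 7.23, 7.23, 4.10, 6.98, 3.27.
Mean = (8.36 + 7.23 + 7.23 + 7.23 + 4.10 + 6.98 + 3.27) / 7 = 44.400 / 7 = 6.343

θ* = 6.343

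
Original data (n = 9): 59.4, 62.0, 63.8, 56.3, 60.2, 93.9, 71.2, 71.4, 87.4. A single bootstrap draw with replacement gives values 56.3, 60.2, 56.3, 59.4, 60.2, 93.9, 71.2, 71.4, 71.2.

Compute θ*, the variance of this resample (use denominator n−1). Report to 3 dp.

θ* = 144.567

Mean = 66.6778; sum of squared deviations = 1156.5356
s² = 1156.5356 / 8 = 144.5669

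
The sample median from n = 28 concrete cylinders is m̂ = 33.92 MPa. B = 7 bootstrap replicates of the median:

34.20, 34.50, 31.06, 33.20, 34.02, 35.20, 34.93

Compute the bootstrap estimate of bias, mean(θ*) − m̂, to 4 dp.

bias = −0.0471

mean(θ*) = (34.20 + 34.50 + 31.06 + 33.20 + 34.02 + 35.20 + 34.93) / 7 = 33.87286
bias = 33.87286 − 33.92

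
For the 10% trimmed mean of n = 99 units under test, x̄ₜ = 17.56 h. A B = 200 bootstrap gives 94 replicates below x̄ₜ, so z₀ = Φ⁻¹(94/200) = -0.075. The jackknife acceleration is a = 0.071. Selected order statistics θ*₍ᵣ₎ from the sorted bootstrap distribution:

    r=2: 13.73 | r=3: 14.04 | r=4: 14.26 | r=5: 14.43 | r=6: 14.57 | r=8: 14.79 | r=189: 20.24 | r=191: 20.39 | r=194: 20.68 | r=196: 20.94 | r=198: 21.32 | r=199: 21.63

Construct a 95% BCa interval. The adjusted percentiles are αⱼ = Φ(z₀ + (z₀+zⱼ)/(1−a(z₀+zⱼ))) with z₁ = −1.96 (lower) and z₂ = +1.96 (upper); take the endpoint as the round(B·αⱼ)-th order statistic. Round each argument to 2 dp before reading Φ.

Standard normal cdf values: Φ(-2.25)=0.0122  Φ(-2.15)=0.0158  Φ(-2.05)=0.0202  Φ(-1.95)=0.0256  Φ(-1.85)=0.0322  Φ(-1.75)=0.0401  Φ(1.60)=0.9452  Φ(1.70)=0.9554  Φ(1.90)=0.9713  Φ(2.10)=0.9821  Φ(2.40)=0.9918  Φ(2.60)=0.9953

Lower: z₀ + z₁ = -0.075 + (-1.960) = -2.035; 1 − a(z₀+z₁) = 1 − (0.071)(-2.035) = 1.1445; argument = -0.075 + (-2.035)/1.1445 = -1.8531 → -1.85.
α₁ = Φ(-1.85) = 0.0322; rank = round(200 × 0.0322) = 6; θ*₍6₎ = 14.57.
Upper: z₀ + z₂ = 1.885; 1 − a(z₀+z₂) = 0.8662; argument = 2.1013 → 2.10; α₂ = 0.9821; rank = 196; θ*₍196₎ = 20.94.

(14.57, 20.94)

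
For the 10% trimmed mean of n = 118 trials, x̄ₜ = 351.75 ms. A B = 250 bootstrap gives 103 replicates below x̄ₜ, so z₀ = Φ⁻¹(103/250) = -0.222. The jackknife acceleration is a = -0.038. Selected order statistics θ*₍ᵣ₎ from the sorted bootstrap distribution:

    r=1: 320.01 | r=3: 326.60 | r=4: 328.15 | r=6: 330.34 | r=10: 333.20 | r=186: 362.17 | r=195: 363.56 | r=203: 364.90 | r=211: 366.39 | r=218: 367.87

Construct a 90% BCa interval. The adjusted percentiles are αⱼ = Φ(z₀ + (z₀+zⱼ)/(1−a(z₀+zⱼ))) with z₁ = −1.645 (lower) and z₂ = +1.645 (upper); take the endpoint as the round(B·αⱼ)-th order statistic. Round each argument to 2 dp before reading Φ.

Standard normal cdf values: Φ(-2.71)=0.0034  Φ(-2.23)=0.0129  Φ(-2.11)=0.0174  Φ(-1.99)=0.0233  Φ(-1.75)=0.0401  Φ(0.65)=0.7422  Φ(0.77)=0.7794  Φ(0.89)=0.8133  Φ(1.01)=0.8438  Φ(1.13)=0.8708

(326.60, 367.87)

Lower: z₀ + z₁ = -0.222 + (-1.645) = -1.867; 1 − a(z₀+z₁) = 1 − (-0.038)(-1.867) = 0.9291; argument = -0.222 + (-1.867)/0.9291 = -2.2316 → -2.23.
α₁ = Φ(-2.23) = 0.0129; rank = round(250 × 0.0129) = 3; θ*₍3₎ = 326.60.
Upper: z₀ + z₂ = 1.423; 1 − a(z₀+z₂) = 1.0541; argument = 1.1280 → 1.13; α₂ = 0.8708; rank = 218; θ*₍218₎ = 367.87.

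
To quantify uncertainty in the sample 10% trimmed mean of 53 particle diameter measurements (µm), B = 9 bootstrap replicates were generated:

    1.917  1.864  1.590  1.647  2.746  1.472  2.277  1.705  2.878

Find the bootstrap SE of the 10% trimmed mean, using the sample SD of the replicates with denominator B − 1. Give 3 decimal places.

SE* = 0.511

Bootstrap SE is the standard deviation of the 9 replicate 10% trimmed means.
Mean of replicates: (1.917 + 1.864 + 1.590 + 1.647 + 2.746 + 1.472 + 2.277 + 1.705 + 2.878) / 9 = 18.0960 / 9 = 2.0107
Sum of squared deviations: (−0.0937)² + (−0.1467)² + (−0.4207)² + (−0.3637)² + (+0.7353)² + (−0.5387)² + (+0.2663)² + (−0.3057)² + (+0.8673)² = 2.0870
Variance = 2.0870 / 8 = 0.2609
SE* = √0.2609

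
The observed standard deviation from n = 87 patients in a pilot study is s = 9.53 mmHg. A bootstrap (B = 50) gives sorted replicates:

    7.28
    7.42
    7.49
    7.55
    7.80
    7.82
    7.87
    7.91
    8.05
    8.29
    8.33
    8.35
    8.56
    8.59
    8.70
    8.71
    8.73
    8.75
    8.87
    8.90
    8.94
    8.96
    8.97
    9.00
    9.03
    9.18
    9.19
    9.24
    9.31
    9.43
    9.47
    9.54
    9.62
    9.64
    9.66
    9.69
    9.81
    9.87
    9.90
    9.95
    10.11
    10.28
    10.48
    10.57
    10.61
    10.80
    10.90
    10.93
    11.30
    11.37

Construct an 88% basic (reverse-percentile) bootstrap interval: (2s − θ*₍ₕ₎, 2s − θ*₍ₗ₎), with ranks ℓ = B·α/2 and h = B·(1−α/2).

(8.16, 11.57)

Percentile endpoints at ranks 3 and 47: θ*₍3₎ = 7.49, θ*₍47₎ = 10.90.
Basic interval reflects these around s:
  lower = 2 × 9.53 − 10.90 = 8.16
  upper = 2 × 9.53 − 7.49 = 11.57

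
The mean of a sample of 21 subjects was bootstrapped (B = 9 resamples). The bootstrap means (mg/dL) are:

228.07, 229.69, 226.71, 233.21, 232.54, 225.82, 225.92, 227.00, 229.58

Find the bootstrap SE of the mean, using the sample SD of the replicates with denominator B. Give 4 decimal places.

Bootstrap SE is the standard deviation of the 9 replicate means.
Mean of replicates: (228.07 + 229.69 + 226.71 + 233.21 + 232.54 + 225.82 + 225.92 + 227.00 + 229.58) / 9 = 2058.54000 / 9 = 228.72667
Sum of squared deviations: (−0.65667)² + (+0.96333)² + (−2.01667)² + (+4.48333)² + (+3.81333)² + (−2.90667)² + (−2.80667)² + (−1.72667)² + (+0.85333)² = 60.10360
Variance = 60.10360 / 9 = 6.67818
SE* = √6.67818

SE* = 2.5842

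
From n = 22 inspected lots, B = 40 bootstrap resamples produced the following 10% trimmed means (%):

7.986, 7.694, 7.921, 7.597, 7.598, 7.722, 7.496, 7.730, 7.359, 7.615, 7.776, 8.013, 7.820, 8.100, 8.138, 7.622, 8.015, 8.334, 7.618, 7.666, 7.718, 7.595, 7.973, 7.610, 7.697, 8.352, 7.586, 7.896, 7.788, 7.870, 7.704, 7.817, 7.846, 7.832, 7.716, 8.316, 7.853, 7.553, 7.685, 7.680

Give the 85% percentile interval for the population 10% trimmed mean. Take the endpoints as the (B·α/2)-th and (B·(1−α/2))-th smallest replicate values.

(7.553, 8.138)

Sorted replicates: 7.359, 7.496, 7.553, 7.586, 7.595, 7.597, 7.598, 7.610, 7.615, 7.618, 7.622, 7.666, 7.680, 7.685, 7.694, 7.697, 7.704, 7.716, 7.718, 7.722, 7.730, 7.776, 7.788, 7.817, 7.820, 7.832, 7.846, 7.853, 7.870, 7.896, 7.921, 7.973, 7.986, 8.013, 8.015, 8.100, 8.138, 8.316, 8.334, 8.352
α = 0.15; lower rank = 40 × 0.075 = 3; upper rank = 40 × 0.925 = 37.
The 3rd smallest replicate is 7.553; the 37th is 8.138.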